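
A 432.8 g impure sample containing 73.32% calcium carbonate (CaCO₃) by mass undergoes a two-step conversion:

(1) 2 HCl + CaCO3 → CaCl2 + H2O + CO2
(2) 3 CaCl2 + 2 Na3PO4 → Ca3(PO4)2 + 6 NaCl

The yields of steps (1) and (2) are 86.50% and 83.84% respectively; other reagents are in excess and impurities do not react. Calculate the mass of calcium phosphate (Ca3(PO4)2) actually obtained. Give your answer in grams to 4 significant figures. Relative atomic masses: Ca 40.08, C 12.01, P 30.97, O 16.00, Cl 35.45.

237.7 g

Pure CaCO3 = 432.8 × 0.7332 = 317.33 g.
M(CaCO3) = 40.08 + 12.01 + 3(16.00) = 100.09 g/mol.
M(Ca3(PO4)2) = 3(40.08) + 2(30.97) + 8(16.00) = 310.18 g/mol.
n(CaCO3) = 317.33 / 100.09 = 3.1704 mol.
Step 1 (CaCO3:CaCl2 = 1:1): theoretical n(CaCl2) = 3.1704 mol; at 86.50% yield, n(CaCl2) = 2.7424 mol.
Step 2 (CaCl2:Ca3(PO4)2 = 3:1): theoretical n(Ca3(PO4)2) = 0.91414 mol, so theoretical mass = 0.91414 × 310.18 = 283.55 g.
At 83.84% yield, actual mass of Ca3(PO4)2 = 283.55 × 0.8384 = 237.73 g.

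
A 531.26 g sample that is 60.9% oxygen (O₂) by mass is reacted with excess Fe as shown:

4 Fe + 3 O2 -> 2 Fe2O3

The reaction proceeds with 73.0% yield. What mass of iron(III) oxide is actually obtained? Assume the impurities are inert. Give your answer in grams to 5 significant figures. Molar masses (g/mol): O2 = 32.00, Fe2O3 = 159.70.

785.80 g

Pure O2 available = 531.26 g × 0.609 = 323.537 g.
n(O2) = 323.537 g / 32.00 g/mol = 10.1105 mol.
From the equation the O2:Fe2O3 mole ratio is 3:2, so n(Fe2O3) = 10.1105 × 2/3 = 6.74036 mol.
Mass of Fe2O3 = 6.74036 mol × 159.70 g/mol = 1076.44 g.
Actual mass collected = 1076.44 g × 0.730 = 785.798 g.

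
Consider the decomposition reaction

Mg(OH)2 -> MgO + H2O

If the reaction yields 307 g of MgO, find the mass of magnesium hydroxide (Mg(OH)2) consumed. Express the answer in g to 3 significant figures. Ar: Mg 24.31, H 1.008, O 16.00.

444 g

M(MgO) = 24.31 + 16.00 = 40.31 g/mol.
M(Mg(OH)2) = 24.31 + 2(16.00) + 2(1.008) = 58.326 g/mol.
n(MgO) = 307.0 g / 40.31 g/mol = 7.616 mol.
From the equation the MgO:Mg(OH)2 mole ratio is 1:1, so n(Mg(OH)2) = 7.616 × 1/1 = 7.616 mol.
Mass of Mg(OH)2 = 7.616 mol × 58.326 g/mol = 444.2 g.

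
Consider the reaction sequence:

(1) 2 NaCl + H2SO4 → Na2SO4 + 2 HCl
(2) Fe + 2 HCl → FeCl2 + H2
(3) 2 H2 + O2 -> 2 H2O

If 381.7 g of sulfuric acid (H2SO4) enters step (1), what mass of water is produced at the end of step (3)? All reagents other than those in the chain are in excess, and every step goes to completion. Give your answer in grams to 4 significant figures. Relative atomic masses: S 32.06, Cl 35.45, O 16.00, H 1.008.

70.12 g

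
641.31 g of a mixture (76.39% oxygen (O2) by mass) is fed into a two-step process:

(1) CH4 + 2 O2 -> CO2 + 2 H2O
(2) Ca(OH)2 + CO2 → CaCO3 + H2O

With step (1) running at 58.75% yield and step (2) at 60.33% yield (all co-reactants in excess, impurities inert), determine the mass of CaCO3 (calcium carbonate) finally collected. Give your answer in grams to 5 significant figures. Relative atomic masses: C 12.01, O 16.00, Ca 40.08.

271.55 g

Pure O2 = 641.31 × 0.7639 = 489.897 g.
M(O2) = 2(16.00) = 32.00 g/mol.
M(CaCO3) = 40.08 + 12.01 + 3(16.00) = 100.09 g/mol.
n(O2) = 489.897 / 32.00 = 15.3093 mol.
Step 1 (O2:CO2 = 2:1): theoretical n(CO2) = 7.65464 mol; at 58.75% yield, n(CO2) = 4.49710 mol.
Step 2 (CO2:CaCO3 = 1:1): theoretical n(CaCO3) = 4.49710 mol, so theoretical mass = 4.49710 × 100.09 = 450.115 g.
At 60.33% yield, actual mass of CaCO3 = 450.115 × 0.6033 = 271.554 g.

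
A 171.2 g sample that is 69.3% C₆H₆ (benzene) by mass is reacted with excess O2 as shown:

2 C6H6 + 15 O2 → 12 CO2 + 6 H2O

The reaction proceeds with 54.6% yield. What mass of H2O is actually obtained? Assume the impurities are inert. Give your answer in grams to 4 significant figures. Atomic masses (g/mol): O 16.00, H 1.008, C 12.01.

Pure C6H6 available = 171.2 g × 0.693 = 118.64 g.
M(C6H6) = 6(12.01) + 6(1.008) = 78.108 g/mol.
M(H2O) = 2(1.008) + 16.00 = 18.016 g/mol.
n(C6H6) = 118.64 g / 78.108 g/mol = 1.5189 mol.
From the equation the C6H6:H2O mole ratio is 2:6, so n(H2O) = 1.5189 × 6/2 = 4.5568 mol.
Mass of H2O = 4.5568 mol × 18.016 g/mol = 82.096 g.
Actual mass collected = 82.096 g × 0.546 = 44.824 g.

44.82 g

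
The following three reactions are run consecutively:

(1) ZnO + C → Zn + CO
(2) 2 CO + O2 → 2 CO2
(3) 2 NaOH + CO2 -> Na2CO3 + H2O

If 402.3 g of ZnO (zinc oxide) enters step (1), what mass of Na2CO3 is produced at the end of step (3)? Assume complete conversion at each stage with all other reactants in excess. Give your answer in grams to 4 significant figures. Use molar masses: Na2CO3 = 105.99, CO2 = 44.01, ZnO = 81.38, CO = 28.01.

n(ZnO) = 402.3 / 81.38 = 4.9435 mol.
Reaction (1): ZnO→CO ratio 1:1 ⇒ n(CO) = 4.9435 mol.
Reaction (2): CO→CO2 ratio 2:2 ⇒ n(CO2) = 4.9435 mol.
Reaction (3): CO2→Na2CO3 ratio 1:1 ⇒ n(Na2CO3) = 4.9435 mol.
Mass of Na2CO3 = 4.9435 × 105.99 = 523.96 g.

524.0 g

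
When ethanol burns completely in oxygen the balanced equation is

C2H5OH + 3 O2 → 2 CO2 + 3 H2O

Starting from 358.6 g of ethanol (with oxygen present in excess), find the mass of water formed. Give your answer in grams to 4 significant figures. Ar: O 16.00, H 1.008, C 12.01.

M(C2H5OH) = 2(12.01) + 6(1.008) + 16.00 = 46.068 g/mol.
M(H2O) = 2(1.008) + 16.00 = 18.016 g/mol.
n(C2H5OH) = 358.60 g / 46.068 g/mol = 7.7841 mol.
From the equation the C2H5OH:H2O mole ratio is 1:3, so n(H2O) = 7.7841 × 3/1 = 23.352 mol.
Mass of H2O = 23.352 mol × 18.016 g/mol = 420.72 g.

420.7 g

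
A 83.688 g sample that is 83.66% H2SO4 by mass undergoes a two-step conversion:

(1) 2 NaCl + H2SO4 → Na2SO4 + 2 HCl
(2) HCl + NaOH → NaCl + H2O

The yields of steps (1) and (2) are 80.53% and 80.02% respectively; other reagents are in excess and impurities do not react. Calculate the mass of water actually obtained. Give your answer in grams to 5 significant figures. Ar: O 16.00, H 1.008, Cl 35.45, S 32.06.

16.575 g

Pure H2SO4 = 83.688 × 0.8366 = 70.0134 g.
M(H2SO4) = 2(1.008) + 32.06 + 4(16.00) = 98.076 g/mol.
M(H2O) = 2(1.008) + 16.00 = 18.016 g/mol.
n(H2SO4) = 70.0134 / 98.076 = 0.713869 mol.
Step 1 (H2SO4:HCl = 1:2): theoretical n(HCl) = 1.42774 mol; at 80.53% yield, n(HCl) = 1.14976 mol.
Step 2 (HCl:H2O = 1:1): theoretical n(H2O) = 1.14976 mol, so theoretical mass = 1.14976 × 18.016 = 20.7140 g.
At 80.02% yield, actual mass of H2O = 20.7140 × 0.8002 = 16.5754 g.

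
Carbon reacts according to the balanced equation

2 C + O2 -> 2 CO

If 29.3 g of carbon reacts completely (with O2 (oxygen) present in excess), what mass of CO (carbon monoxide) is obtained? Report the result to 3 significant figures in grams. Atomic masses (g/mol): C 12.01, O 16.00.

M(C) = 12.01 g/mol.
M(CO) = 12.01 + 16.00 = 28.01 g/mol.
n(C) = 29.30 g / 12.01 g/mol = 2.440 mol.
From the equation the C:CO mole ratio is 2:2, so n(CO) = 2.440 × 2/2 = 2.440 mol.
Mass of CO = 2.440 mol × 28.01 g/mol = 68.33 g.

68.3 g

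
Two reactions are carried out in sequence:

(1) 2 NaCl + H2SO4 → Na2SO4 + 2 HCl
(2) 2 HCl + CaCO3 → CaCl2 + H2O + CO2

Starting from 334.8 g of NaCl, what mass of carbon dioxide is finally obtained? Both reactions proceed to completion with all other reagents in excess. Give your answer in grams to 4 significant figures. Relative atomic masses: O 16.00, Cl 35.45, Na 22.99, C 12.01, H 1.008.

M(NaCl) = 22.99 + 35.45 = 58.44 g/mol.
M(CO2) = 12.01 + 2(16.00) = 44.01 g/mol.
n(NaCl) = 334.80 / 58.44 = 5.7290 mol.
Step 1 gives a 2:2 ratio of NaCl to HCl, so n(HCl) = 5.7290 mol.
In step 2 the HCl:CO2 ratio is 2:1, so n(CO2) = 2.8645 mol.
Mass of CO2 = 2.8645 × 44.01 = 126.07 g.

126.1 g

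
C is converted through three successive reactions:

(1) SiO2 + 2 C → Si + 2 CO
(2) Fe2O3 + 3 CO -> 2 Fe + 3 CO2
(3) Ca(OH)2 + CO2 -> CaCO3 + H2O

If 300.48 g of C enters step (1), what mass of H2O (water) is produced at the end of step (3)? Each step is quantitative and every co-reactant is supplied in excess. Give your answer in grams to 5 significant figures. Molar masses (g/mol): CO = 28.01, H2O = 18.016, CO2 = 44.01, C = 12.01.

n(C) = 300.48 / 12.01 = 25.0192 mol.
Reaction (1): C→CO ratio 2:2 ⇒ n(CO) = 25.0192 mol.
Reaction (2): CO→CO2 ratio 3:3 ⇒ n(CO2) = 25.0192 mol.
Reaction (3): CO2→H2O ratio 1:1 ⇒ n(H2O) = 25.0192 mol.
Mass of H2O = 25.0192 × 18.016 = 450.745 g.

450.75 g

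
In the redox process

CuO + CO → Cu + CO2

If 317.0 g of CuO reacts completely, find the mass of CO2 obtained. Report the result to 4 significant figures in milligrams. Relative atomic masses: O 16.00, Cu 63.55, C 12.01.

M(CuO) = 63.55 + 16.00 = 79.55 g/mol.
M(CO2) = 12.01 + 2(16.00) = 44.01 g/mol.
n(CuO) = 317.00 g / 79.55 g/mol = 3.9849 mol.
From the equation the CuO:CO2 mole ratio is 1:1, so n(CO2) = 3.9849 × 1/1 = 3.9849 mol.
Mass of CO2 = 3.9849 mol × 44.01 g/mol = 175.38 g.
Converting to mg: 175.38 g = 175400 mg.

175400 mg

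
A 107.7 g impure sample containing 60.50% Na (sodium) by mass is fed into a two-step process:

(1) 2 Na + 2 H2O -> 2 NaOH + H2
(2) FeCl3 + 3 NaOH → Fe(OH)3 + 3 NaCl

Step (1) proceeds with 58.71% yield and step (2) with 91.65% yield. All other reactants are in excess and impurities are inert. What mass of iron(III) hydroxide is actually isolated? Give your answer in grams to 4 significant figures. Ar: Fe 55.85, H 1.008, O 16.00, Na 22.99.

Pure Na = 107.7 × 0.6050 = 65.159 g.
M(Na) = 22.99 g/mol.
M(Fe(OH)3) = 55.85 + 3(16.00) + 3(1.008) = 106.874 g/mol.
n(Na) = 65.159 / 22.99 = 2.8342 mol.
Step 1 (Na:NaOH = 2:2): theoretical n(NaOH) = 2.8342 mol; at 58.71% yield, n(NaOH) = 1.6640 mol.
Step 2 (NaOH:Fe(OH)3 = 3:1): theoretical n(Fe(OH)3) = 0.55466 mol, so theoretical mass = 0.55466 × 106.874 = 59.278 g.
At 91.65% yield, actual mass of Fe(OH)3 = 59.278 × 0.9165 = 54.328 g.

54.33 g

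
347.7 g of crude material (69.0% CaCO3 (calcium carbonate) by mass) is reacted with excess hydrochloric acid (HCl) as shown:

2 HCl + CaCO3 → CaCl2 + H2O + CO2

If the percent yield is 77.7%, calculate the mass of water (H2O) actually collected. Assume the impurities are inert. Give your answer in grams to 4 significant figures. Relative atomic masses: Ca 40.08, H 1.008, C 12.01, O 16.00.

33.55 g

Pure CaCO3 available = 347.7 g × 0.690 = 239.91 g.
M(CaCO3) = 40.08 + 12.01 + 3(16.00) = 100.09 g/mol.
M(H2O) = 2(1.008) + 16.00 = 18.016 g/mol.
n(CaCO3) = 239.91 g / 100.09 g/mol = 2.3970 mol.
From the equation the CaCO3:H2O mole ratio is 1:1, so n(H2O) = 2.3970 × 1/1 = 2.3970 mol.
Mass of H2O = 2.3970 mol × 18.016 g/mol = 43.184 g.
Actual mass collected = 43.184 g × 0.777 = 33.554 g.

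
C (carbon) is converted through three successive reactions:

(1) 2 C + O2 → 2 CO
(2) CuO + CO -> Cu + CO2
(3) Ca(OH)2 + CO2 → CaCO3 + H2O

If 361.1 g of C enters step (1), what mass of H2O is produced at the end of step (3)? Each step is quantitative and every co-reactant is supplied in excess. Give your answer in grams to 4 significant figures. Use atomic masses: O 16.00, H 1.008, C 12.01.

M(C) = 12.01 g/mol.
M(H2O) = 2(1.008) + 16.00 = 18.016 g/mol.
n(C) = 361.1 / 12.01 = 30.067 mol.
Reaction (1): C→CO ratio 2:2 ⇒ n(CO) = 30.067 mol.
Reaction (2): CO→CO2 ratio 1:1 ⇒ n(CO2) = 30.067 mol.
Reaction (3): CO2→H2O ratio 1:1 ⇒ n(H2O) = 30.067 mol.
Mass of H2O = 30.067 × 18.016 = 541.68 g.

541.7 g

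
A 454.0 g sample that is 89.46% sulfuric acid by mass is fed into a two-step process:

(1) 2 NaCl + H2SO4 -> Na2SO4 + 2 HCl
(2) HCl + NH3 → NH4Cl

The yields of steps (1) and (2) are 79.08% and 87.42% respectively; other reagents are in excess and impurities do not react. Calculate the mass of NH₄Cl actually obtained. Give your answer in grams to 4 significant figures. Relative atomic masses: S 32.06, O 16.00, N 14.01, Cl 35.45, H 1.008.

306.3 g

Pure H2SO4 = 454.0 × 0.8946 = 406.15 g.
M(H2SO4) = 2(1.008) + 32.06 + 4(16.00) = 98.076 g/mol.
M(NH4Cl) = 14.01 + 4(1.008) + 35.45 = 53.492 g/mol.
n(H2SO4) = 406.15 / 98.076 = 4.1412 mol.
Step 1 (H2SO4:HCl = 1:2): theoretical n(HCl) = 8.2823 mol; at 79.08% yield, n(HCl) = 6.5497 mol.
Step 2 (HCl:NH4Cl = 1:1): theoretical n(NH4Cl) = 6.5497 mol, so theoretical mass = 6.5497 × 53.492 = 350.35 g.
At 87.42% yield, actual mass of NH4Cl = 350.35 × 0.8742 = 306.28 g.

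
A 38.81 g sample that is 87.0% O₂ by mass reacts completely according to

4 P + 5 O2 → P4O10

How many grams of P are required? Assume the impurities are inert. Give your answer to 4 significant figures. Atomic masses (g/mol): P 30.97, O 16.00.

Mass of pure O2 = 38.81 g × 0.870 = 33.765 g.
M(O2) = 2(16.00) = 32.00 g/mol.
M(P) = 30.97 g/mol.
n(O2) = 33.765 g / 32.00 g/mol = 1.0551 mol.
From the equation the O2:P mole ratio is 5:4, so n(P) = 1.0551 × 4/5 = 0.84412 mol.
Mass of P = 0.84412 mol × 30.97 g/mol = 26.142 g.

26.14 g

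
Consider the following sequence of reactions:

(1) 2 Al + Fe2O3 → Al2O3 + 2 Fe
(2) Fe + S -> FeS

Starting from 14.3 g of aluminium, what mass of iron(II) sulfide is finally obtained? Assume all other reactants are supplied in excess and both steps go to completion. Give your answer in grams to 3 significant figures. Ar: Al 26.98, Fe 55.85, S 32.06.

46.6 g

M(Al) = 26.98 g/mol.
M(FeS) = 55.85 + 32.06 = 87.91 g/mol.
n(Al) = 14.30 / 26.98 = 0.5300 mol.
Step 1 gives a 2:2 ratio of Al to Fe, so n(Fe) = 0.5300 mol.
In step 2 the Fe:FeS ratio is 1:1, so n(FeS) = 0.5300 mol.
Mass of FeS = 0.5300 × 87.91 = 46.59 g.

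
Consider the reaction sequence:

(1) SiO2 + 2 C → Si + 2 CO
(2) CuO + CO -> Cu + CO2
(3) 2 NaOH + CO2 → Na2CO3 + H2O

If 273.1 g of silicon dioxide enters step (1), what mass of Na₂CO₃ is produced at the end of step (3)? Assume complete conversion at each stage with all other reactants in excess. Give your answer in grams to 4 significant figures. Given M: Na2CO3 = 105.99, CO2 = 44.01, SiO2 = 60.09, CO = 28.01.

n(SiO2) = 273.1 / 60.09 = 4.5448 mol.
Reaction (1): SiO2→CO ratio 1:2 ⇒ n(CO) = 9.0897 mol.
Reaction (2): CO→CO2 ratio 1:1 ⇒ n(CO2) = 9.0897 mol.
Reaction (3): CO2→Na2CO3 ratio 1:1 ⇒ n(Na2CO3) = 9.0897 mol.
Mass of Na2CO3 = 9.0897 × 105.99 = 963.42 g.

963.4 g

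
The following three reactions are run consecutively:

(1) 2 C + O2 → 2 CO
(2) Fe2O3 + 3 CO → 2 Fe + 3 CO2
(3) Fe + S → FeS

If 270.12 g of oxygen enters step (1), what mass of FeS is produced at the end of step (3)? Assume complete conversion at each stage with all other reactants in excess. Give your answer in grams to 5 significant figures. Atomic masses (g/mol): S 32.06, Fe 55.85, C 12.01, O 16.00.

989.43 g

M(O2) = 2(16.00) = 32.00 g/mol.
M(FeS) = 55.85 + 32.06 = 87.91 g/mol.
n(O2) = 270.12 / 32.00 = 8.44125 mol.
Reaction (1): O2→CO ratio 1:2 ⇒ n(CO) = 16.8825 mol.
Reaction (2): CO→Fe ratio 3:2 ⇒ n(Fe) = 11.2550 mol.
Reaction (3): Fe→FeS ratio 1:1 ⇒ n(FeS) = 11.2550 mol.
Mass of FeS = 11.2550 × 87.91 = 989.427 g.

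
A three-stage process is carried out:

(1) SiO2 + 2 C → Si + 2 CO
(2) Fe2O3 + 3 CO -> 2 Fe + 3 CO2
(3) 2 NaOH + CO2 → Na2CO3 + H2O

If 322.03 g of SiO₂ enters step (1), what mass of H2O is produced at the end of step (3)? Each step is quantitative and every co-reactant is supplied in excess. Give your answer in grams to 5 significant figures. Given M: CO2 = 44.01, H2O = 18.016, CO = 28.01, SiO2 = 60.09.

n(SiO2) = 322.03 / 60.09 = 5.35913 mol.
Reaction (1): SiO2→CO ratio 1:2 ⇒ n(CO) = 10.7183 mol.
Reaction (2): CO→CO2 ratio 3:3 ⇒ n(CO2) = 10.7183 mol.
Reaction (3): CO2→H2O ratio 1:1 ⇒ n(H2O) = 10.7183 mol.
Mass of H2O = 10.7183 × 18.016 = 193.100 g.

193.10 g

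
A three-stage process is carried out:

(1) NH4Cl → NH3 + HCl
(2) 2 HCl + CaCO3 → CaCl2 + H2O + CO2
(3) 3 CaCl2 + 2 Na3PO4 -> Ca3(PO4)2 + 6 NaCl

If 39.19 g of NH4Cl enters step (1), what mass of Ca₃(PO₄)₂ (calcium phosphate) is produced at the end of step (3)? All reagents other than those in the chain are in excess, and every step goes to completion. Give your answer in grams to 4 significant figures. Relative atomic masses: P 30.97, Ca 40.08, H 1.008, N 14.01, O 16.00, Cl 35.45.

37.87 g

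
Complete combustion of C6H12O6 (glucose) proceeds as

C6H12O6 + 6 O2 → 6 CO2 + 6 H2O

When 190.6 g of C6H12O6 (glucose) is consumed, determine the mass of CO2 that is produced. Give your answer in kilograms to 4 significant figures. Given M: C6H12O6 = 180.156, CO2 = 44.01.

n(C6H12O6) = 190.60 g / 180.156 g/mol = 1.0580 mol.
From the equation the C6H12O6:CO2 mole ratio is 1:6, so n(CO2) = 1.0580 × 6/1 = 6.3478 mol.
Mass of CO2 = 6.3478 mol × 44.01 g/mol = 279.37 g.
Converting to kg: 279.37 g = 0.2794 kg.

0.2794 kg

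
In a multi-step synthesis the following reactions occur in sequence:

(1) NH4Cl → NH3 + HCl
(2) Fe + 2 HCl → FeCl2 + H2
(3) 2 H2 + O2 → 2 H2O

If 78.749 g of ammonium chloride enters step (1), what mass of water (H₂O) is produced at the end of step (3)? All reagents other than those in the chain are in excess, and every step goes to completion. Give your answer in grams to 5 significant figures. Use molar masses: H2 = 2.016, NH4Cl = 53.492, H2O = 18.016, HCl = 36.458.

13.261 g

n(NH4Cl) = 78.749 / 53.492 = 1.47216 mol.
Reaction (1): NH4Cl→HCl ratio 1:1 ⇒ n(HCl) = 1.47216 mol.
Reaction (2): HCl→H2 ratio 2:1 ⇒ n(H2) = 0.736082 mol.
Reaction (3): H2→H2O ratio 2:2 ⇒ n(H2O) = 0.736082 mol.
Mass of H2O = 0.736082 × 18.016 = 13.2613 g.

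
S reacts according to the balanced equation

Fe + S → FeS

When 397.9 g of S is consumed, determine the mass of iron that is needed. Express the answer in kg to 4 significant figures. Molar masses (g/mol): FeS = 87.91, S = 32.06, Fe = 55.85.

n(S) = 397.90 g / 32.06 g/mol = 12.411 mol.
From the equation the S:Fe mole ratio is 1:1, so n(Fe) = 12.411 × 1/1 = 12.411 mol.
Mass of Fe = 12.411 mol × 55.85 g/mol = 693.16 g.
Converting to kg: 693.16 g = 0.6932 kg.

0.6932 kg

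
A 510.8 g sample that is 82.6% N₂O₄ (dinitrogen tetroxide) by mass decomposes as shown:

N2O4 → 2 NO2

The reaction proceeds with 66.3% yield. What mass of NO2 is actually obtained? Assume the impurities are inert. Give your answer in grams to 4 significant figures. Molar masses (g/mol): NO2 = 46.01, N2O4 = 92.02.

279.7 g

Pure N2O4 available = 510.8 g × 0.826 = 421.92 g.
n(N2O4) = 421.92 g / 92.02 g/mol = 4.5851 mol.
From the equation the N2O4:NO2 mole ratio is 1:2, so n(NO2) = 4.5851 × 2/1 = 9.1702 mol.
Mass of NO2 = 9.1702 mol × 46.01 g/mol = 421.92 g.
Actual mass collected = 421.92 g × 0.663 = 279.73 g.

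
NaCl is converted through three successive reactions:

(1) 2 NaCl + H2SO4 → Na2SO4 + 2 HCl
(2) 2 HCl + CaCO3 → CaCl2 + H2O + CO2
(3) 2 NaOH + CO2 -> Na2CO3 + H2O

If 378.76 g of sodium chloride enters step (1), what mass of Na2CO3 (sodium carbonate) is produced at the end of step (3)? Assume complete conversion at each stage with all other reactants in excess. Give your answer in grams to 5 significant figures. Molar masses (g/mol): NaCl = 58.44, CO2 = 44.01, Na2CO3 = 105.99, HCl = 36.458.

343.47 g

n(NaCl) = 378.76 / 58.44 = 6.48118 mol.
Reaction (1): NaCl→HCl ratio 2:2 ⇒ n(HCl) = 6.48118 mol.
Reaction (2): HCl→CO2 ratio 2:1 ⇒ n(CO2) = 3.24059 mol.
Reaction (3): CO2→Na2CO3 ratio 1:1 ⇒ n(Na2CO3) = 3.24059 mol.
Mass of Na2CO3 = 3.24059 × 105.99 = 343.470 g.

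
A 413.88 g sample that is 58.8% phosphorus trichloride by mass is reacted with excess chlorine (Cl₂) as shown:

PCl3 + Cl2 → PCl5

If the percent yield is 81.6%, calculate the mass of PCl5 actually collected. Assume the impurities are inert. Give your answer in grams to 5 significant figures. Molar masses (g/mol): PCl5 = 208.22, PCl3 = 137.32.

Pure PCl3 available = 413.88 g × 0.588 = 243.361 g.
n(PCl3) = 243.361 g / 137.32 g/mol = 1.77222 mol.
From the equation the PCl3:PCl5 mole ratio is 1:1, so n(PCl5) = 1.77222 × 1/1 = 1.77222 mol.
Mass of PCl5 = 1.77222 mol × 208.22 g/mol = 369.012 g.
Actual mass collected = 369.012 g × 0.816 = 301.114 g.

301.11 g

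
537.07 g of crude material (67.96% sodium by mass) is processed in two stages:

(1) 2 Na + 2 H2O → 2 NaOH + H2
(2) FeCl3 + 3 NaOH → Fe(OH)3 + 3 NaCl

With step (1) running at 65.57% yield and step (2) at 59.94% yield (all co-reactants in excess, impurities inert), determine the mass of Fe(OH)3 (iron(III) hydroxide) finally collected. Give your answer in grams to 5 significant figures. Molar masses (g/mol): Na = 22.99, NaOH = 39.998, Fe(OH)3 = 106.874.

Pure Na = 537.07 × 0.6796 = 364.993 g.
n(Na) = 364.993 / 22.99 = 15.8762 mol.
Step 1 (Na:NaOH = 2:2): theoretical n(NaOH) = 15.8762 mol; at 65.57% yield, n(NaOH) = 10.4100 mol.
Step 2 (NaOH:Fe(OH)3 = 3:1): theoretical n(Fe(OH)3) = 3.47000 mol, so theoretical mass = 3.47000 × 106.874 = 370.853 g.
At 59.94% yield, actual mass of Fe(OH)3 = 370.853 × 0.5994 = 222.289 g.

222.29 g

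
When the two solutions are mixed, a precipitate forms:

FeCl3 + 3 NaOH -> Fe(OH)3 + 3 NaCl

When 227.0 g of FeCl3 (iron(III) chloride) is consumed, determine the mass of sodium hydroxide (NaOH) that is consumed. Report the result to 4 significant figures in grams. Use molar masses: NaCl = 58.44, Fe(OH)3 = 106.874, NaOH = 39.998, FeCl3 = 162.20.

n(FeCl3) = 227.00 g / 162.20 g/mol = 1.3995 mol.
From the equation the FeCl3:NaOH mole ratio is 1:3, so n(NaOH) = 1.3995 × 3/1 = 4.1985 mol.
Mass of NaOH = 4.1985 mol × 39.998 g/mol = 167.93 g.

167.9 g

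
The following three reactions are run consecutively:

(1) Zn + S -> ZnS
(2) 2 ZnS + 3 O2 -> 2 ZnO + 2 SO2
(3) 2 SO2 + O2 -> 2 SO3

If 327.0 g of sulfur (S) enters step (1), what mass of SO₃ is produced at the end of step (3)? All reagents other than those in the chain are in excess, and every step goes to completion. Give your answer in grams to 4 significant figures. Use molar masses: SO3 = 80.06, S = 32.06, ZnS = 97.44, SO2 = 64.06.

n(S) = 327.0 / 32.06 = 10.200 mol.
Reaction (1): S→ZnS ratio 1:1 ⇒ n(ZnS) = 10.200 mol.
Reaction (2): ZnS→SO2 ratio 2:2 ⇒ n(SO2) = 10.200 mol.
Reaction (3): SO2→SO3 ratio 2:2 ⇒ n(SO3) = 10.200 mol.
Mass of SO3 = 10.200 × 80.06 = 816.58 g.

816.6 g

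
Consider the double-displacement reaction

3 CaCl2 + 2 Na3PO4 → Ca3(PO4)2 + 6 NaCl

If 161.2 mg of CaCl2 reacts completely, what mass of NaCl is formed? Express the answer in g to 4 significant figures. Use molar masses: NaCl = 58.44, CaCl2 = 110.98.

0.1698 g

Convert: 161.2 mg = 0.16120 g.
n(CaCl2) = 0.16120 g / 110.98 g/mol = 0.0014525 mol.
From the equation the CaCl2:NaCl mole ratio is 3:6, so n(NaCl) = 0.0014525 × 6/3 = 0.0029050 mol.
Mass of NaCl = 0.0029050 mol × 58.44 g/mol = 0.16977 g.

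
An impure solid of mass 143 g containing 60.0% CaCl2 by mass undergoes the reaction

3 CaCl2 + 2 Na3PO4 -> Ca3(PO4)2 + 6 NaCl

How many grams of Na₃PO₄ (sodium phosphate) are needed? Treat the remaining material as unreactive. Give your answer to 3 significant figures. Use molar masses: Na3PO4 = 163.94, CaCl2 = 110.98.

84.5 g

Mass of pure CaCl2 = 143 g × 0.600 = 85.80 g.
n(CaCl2) = 85.80 g / 110.98 g/mol = 0.7731 mol.
From the equation the CaCl2:Na3PO4 mole ratio is 3:2, so n(Na3PO4) = 0.7731 × 2/3 = 0.5154 mol.
Mass of Na3PO4 = 0.5154 mol × 163.94 g/mol = 84.50 g.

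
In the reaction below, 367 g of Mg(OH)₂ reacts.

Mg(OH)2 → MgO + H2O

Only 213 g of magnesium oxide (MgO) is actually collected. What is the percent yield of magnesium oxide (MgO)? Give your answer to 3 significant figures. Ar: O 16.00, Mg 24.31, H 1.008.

84.0 %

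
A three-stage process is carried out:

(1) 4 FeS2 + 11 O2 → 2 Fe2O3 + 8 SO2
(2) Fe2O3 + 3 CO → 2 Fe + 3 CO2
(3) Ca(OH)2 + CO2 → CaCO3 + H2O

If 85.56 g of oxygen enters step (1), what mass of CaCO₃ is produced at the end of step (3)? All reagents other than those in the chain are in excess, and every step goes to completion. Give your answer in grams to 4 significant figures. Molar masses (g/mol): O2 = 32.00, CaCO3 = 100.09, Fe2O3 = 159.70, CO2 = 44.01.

146.0 g

n(O2) = 85.56 / 32.00 = 2.6738 mol.
Reaction (1): O2→Fe2O3 ratio 11:2 ⇒ n(Fe2O3) = 0.48614 mol.
Reaction (2): Fe2O3→CO2 ratio 1:3 ⇒ n(CO2) = 1.4584 mol.
Reaction (3): CO2→CaCO3 ratio 1:1 ⇒ n(CaCO3) = 1.4584 mol.
Mass of CaCO3 = 1.4584 × 100.09 = 145.97 g.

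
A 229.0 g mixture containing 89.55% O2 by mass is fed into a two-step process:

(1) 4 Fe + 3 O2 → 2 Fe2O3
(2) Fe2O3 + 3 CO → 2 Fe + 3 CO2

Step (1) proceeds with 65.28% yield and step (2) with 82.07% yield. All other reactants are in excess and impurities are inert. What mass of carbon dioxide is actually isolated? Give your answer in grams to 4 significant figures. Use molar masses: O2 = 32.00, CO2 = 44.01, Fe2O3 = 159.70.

302.2 g

Pure O2 = 229.0 × 0.8955 = 205.07 g.
n(O2) = 205.07 / 32.00 = 6.4084 mol.
Step 1 (O2:Fe2O3 = 3:2): theoretical n(Fe2O3) = 4.2723 mol; at 65.28% yield, n(Fe2O3) = 2.7889 mol.
Step 2 (Fe2O3:CO2 = 1:3): theoretical n(CO2) = 8.3668 mol, so theoretical mass = 8.3668 × 44.01 = 368.22 g.
At 82.07% yield, actual mass of CO2 = 368.22 × 0.8207 = 302.20 g.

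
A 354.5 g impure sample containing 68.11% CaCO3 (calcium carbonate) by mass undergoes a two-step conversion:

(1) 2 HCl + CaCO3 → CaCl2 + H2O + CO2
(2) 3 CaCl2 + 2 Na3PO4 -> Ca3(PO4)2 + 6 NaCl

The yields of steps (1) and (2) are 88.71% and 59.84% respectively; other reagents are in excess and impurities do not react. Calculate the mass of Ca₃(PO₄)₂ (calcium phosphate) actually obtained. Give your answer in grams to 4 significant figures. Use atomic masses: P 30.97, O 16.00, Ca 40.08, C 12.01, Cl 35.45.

132.4 g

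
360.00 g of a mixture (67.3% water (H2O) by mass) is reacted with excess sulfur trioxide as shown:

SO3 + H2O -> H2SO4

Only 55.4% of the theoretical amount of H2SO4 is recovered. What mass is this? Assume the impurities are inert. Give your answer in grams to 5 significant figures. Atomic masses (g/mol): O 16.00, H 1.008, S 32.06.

730.69 g

Pure H2O available = 360.00 g × 0.673 = 242.280 g.
M(H2O) = 2(1.008) + 16.00 = 18.016 g/mol.
M(H2SO4) = 2(1.008) + 32.06 + 4(16.00) = 98.076 g/mol.
n(H2O) = 242.280 g / 18.016 g/mol = 13.4480 mol.
From the equation the H2O:H2SO4 mole ratio is 1:1, so n(H2SO4) = 13.4480 × 1/1 = 13.4480 mol.
Mass of H2SO4 = 13.4480 mol × 98.076 g/mol = 1318.93 g.
Actual mass collected = 1318.93 g × 0.554 = 730.688 g.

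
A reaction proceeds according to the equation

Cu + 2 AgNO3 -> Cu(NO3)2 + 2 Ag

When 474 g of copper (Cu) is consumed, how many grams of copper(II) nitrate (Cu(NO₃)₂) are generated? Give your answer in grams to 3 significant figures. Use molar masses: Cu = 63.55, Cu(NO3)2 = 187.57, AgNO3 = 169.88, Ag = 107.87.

n(Cu) = 474.0 g / 63.55 g/mol = 7.459 mol.
From the equation the Cu:Cu(NO3)2 mole ratio is 1:1, so n(Cu(NO3)2) = 7.459 × 1/1 = 7.459 mol.
Mass of Cu(NO3)2 = 7.459 mol × 187.57 g/mol = 1399 g.

1400 g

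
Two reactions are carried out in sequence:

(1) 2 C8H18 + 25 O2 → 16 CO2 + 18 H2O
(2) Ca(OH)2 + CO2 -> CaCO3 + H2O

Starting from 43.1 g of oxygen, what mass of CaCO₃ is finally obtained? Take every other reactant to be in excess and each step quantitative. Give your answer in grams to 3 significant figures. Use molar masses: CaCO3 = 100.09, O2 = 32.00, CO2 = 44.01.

n(O2) = 43.10 / 32.00 = 1.347 mol.
Step 1 gives a 25:16 ratio of O2 to CO2, so n(CO2) = 0.8620 mol.
In step 2 the CO2:CaCO3 ratio is 1:1, so n(CaCO3) = 0.8620 mol.
Mass of CaCO3 = 0.8620 × 100.09 = 86.28 g.

86.3 g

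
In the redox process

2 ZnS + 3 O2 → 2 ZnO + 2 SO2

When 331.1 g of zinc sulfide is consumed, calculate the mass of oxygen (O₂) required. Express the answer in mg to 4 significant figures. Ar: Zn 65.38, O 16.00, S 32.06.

163100 mg

M(ZnS) = 65.38 + 32.06 = 97.44 g/mol.
M(O2) = 2(16.00) = 32.00 g/mol.
n(ZnS) = 331.10 g / 97.44 g/mol = 3.3980 mol.
From the equation the ZnS:O2 mole ratio is 2:3, so n(O2) = 3.3980 × 3/2 = 5.0970 mol.
Mass of O2 = 5.0970 mol × 32.00 g/mol = 163.10 g.
Converting to mg: 163.10 g = 163100 mg.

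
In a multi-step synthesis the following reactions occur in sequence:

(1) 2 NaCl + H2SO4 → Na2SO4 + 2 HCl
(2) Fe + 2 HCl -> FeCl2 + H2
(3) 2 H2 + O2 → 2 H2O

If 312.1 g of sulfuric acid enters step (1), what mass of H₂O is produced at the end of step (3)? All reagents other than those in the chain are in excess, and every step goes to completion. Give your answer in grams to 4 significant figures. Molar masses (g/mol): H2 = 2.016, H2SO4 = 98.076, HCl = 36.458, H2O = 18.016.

57.33 g

n(H2SO4) = 312.1 / 98.076 = 3.1822 mol.
Reaction (1): H2SO4→HCl ratio 1:2 ⇒ n(HCl) = 6.3645 mol.
Reaction (2): HCl→H2 ratio 2:1 ⇒ n(H2) = 3.1822 mol.
Reaction (3): H2→H2O ratio 2:2 ⇒ n(H2O) = 3.1822 mol.
Mass of H2O = 3.1822 × 18.016 = 57.331 g.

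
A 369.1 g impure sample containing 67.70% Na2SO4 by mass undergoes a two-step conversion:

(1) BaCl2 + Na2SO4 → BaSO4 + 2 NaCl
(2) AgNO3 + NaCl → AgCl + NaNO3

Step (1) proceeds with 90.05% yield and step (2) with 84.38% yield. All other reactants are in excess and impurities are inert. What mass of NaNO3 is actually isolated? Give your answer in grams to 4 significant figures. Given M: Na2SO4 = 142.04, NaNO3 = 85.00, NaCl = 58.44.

227.2 g

Pure Na2SO4 = 369.1 × 0.6770 = 249.88 g.
n(Na2SO4) = 249.88 / 142.04 = 1.7592 mol.
Step 1 (Na2SO4:NaCl = 1:2): theoretical n(NaCl) = 3.5185 mol; at 90.05% yield, n(NaCl) = 3.1684 mol.
Step 2 (NaCl:NaNO3 = 1:1): theoretical n(NaNO3) = 3.1684 mol, so theoretical mass = 3.1684 × 85.00 = 269.31 g.
At 84.38% yield, actual mass of NaNO3 = 269.31 × 0.8438 = 227.24 g.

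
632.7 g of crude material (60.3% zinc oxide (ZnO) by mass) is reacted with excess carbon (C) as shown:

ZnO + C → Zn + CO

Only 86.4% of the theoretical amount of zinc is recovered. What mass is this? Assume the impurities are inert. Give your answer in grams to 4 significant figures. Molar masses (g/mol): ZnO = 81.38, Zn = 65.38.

Pure ZnO available = 632.7 g × 0.603 = 381.52 g.
n(ZnO) = 381.52 g / 81.38 g/mol = 4.6881 mol.
From the equation the ZnO:Zn mole ratio is 1:1, so n(Zn) = 4.6881 × 1/1 = 4.6881 mol.
Mass of Zn = 4.6881 mol × 65.38 g/mol = 306.51 g.
Actual mass collected = 306.51 g × 0.864 = 264.82 g.

264.8 g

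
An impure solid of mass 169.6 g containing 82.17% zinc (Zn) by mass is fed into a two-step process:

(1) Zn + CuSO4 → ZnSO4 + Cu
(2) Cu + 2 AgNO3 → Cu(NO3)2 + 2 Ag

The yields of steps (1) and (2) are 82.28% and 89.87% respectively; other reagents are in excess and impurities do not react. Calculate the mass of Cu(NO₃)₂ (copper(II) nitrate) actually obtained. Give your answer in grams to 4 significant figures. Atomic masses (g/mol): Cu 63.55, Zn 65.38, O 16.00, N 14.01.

295.6 g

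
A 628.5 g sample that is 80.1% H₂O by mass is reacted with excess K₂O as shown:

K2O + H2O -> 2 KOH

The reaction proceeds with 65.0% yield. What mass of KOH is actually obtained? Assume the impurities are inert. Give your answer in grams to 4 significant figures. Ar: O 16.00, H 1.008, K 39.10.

2038 g

Pure H2O available = 628.5 g × 0.801 = 503.43 g.
M(H2O) = 2(1.008) + 16.00 = 18.016 g/mol.
M(KOH) = 39.10 + 16.00 + 1.008 = 56.108 g/mol.
n(H2O) = 503.43 g / 18.016 g/mol = 27.943 mol.
From the equation the H2O:KOH mole ratio is 1:2, so n(KOH) = 27.943 × 2/1 = 55.887 mol.
Mass of KOH = 55.887 mol × 56.108 g/mol = 3135.7 g.
Actual mass collected = 3135.7 g × 0.650 = 2038.2 g.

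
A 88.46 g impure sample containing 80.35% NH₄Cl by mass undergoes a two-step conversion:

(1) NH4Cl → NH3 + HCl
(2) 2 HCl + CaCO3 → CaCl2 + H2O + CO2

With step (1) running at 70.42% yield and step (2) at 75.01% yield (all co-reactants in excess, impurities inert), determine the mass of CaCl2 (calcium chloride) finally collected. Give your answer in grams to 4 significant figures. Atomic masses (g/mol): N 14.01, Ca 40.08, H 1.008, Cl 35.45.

38.95 g

Pure NH4Cl = 88.46 × 0.8035 = 71.078 g.
M(NH4Cl) = 14.01 + 4(1.008) + 35.45 = 53.492 g/mol.
M(CaCl2) = 40.08 + 2(35.45) = 110.98 g/mol.
n(NH4Cl) = 71.078 / 53.492 = 1.3288 mol.
Step 1 (NH4Cl:HCl = 1:1): theoretical n(HCl) = 1.3288 mol; at 70.42% yield, n(HCl) = 0.93571 mol.
Step 2 (HCl:CaCl2 = 2:1): theoretical n(CaCl2) = 0.46785 mol, so theoretical mass = 0.46785 × 110.98 = 51.922 g.
At 75.01% yield, actual mass of CaCl2 = 51.922 × 0.7501 = 38.947 g.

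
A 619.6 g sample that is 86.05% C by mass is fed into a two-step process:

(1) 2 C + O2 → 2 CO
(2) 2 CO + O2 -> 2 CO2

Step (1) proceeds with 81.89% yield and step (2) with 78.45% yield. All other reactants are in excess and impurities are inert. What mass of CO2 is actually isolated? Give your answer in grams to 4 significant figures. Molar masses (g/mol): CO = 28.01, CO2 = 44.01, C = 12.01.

1255 g

Pure C = 619.6 × 0.8605 = 533.17 g.
n(C) = 533.17 / 12.01 = 44.393 mol.
Step 1 (C:CO = 2:2): theoretical n(CO) = 44.393 mol; at 81.89% yield, n(CO) = 36.354 mol.
Step 2 (CO:CO2 = 2:2): theoretical n(CO2) = 36.354 mol, so theoretical mass = 36.354 × 44.01 = 1599.9 g.
At 78.45% yield, actual mass of CO2 = 1599.9 × 0.7845 = 1255.1 g.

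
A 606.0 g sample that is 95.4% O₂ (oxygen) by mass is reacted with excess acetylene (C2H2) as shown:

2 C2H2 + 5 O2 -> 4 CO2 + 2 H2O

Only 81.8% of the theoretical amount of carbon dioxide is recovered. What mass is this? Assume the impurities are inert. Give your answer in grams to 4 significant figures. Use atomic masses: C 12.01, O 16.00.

Pure O2 available = 606.0 g × 0.954 = 578.12 g.
M(O2) = 2(16.00) = 32.00 g/mol.
M(CO2) = 12.01 + 2(16.00) = 44.01 g/mol.
n(O2) = 578.12 g / 32.00 g/mol = 18.066 mol.
From the equation the O2:CO2 mole ratio is 5:4, so n(CO2) = 18.066 × 4/5 = 14.453 mol.
Mass of CO2 = 14.453 mol × 44.01 g/mol = 636.08 g.
Actual mass collected = 636.08 g × 0.818 = 520.31 g.

520.3 g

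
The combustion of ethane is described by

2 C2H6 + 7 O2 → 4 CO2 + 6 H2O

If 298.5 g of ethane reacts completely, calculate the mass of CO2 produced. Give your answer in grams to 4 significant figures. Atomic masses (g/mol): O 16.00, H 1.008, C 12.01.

M(C2H6) = 2(12.01) + 6(1.008) = 30.068 g/mol.
M(CO2) = 12.01 + 2(16.00) = 44.01 g/mol.
n(C2H6) = 298.50 g / 30.068 g/mol = 9.9275 mol.
From the equation the C2H6:CO2 mole ratio is 2:4, so n(CO2) = 9.9275 × 4/2 = 19.855 mol.
Mass of CO2 = 19.855 mol × 44.01 g/mol = 873.82 g.

873.8 g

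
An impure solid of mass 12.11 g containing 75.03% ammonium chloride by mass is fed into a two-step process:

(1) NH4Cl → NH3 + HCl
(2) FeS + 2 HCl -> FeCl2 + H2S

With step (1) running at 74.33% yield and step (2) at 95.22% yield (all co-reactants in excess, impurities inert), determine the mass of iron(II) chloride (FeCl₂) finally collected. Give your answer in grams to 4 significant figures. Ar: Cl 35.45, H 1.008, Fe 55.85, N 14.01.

7.619 g

Pure NH4Cl = 12.11 × 0.7503 = 9.0861 g.
M(NH4Cl) = 14.01 + 4(1.008) + 35.45 = 53.492 g/mol.
M(FeCl2) = 55.85 + 2(35.45) = 126.75 g/mol.
n(NH4Cl) = 9.0861 / 53.492 = 0.16986 mol.
Step 1 (NH4Cl:HCl = 1:1): theoretical n(HCl) = 0.16986 mol; at 74.33% yield, n(HCl) = 0.12626 mol.
Step 2 (HCl:FeCl2 = 2:1): theoretical n(FeCl2) = 0.063128 mol, so theoretical mass = 0.063128 × 126.75 = 8.0015 g.
At 95.22% yield, actual mass of FeCl2 = 8.0015 × 0.9522 = 7.6190 g.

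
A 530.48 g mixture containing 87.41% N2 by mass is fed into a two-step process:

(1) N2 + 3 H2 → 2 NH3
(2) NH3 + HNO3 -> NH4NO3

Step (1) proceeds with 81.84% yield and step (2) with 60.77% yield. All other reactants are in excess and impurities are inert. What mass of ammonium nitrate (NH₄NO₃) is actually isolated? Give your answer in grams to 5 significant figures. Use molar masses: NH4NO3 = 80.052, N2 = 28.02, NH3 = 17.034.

Pure N2 = 530.48 × 0.8741 = 463.693 g.
n(N2) = 463.693 / 28.02 = 16.5486 mol.
Step 1 (N2:NH3 = 1:2): theoretical n(NH3) = 33.0973 mol; at 81.84% yield, n(NH3) = 27.0868 mol.
Step 2 (NH3:NH4NO3 = 1:1): theoretical n(NH4NO3) = 27.0868 mol, so theoretical mass = 27.0868 × 80.052 = 2168.35 g.
At 60.77% yield, actual mass of NH4NO3 = 2168.35 × 0.6077 = 1317.71 g.

1317.7 g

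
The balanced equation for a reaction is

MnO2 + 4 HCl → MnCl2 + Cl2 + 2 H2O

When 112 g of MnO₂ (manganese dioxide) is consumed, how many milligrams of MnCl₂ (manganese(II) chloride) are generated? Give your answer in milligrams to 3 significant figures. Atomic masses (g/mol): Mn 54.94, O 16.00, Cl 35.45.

162000 mg

M(MnO2) = 54.94 + 2(16.00) = 86.94 g/mol.
M(MnCl2) = 54.94 + 2(35.45) = 125.84 g/mol.
n(MnO2) = 112.0 g / 86.94 g/mol = 1.288 mol.
From the equation the MnO2:MnCl2 mole ratio is 1:1, so n(MnCl2) = 1.288 × 1/1 = 1.288 mol.
Mass of MnCl2 = 1.288 mol × 125.84 g/mol = 162.1 g.
Converting to mg: 162.1 g = 162000 mg.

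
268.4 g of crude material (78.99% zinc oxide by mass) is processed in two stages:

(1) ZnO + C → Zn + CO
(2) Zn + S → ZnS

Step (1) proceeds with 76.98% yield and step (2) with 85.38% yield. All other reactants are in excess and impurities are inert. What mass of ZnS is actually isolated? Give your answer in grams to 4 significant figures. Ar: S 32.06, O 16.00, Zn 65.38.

Pure ZnO = 268.4 × 0.7899 = 212.01 g.
M(ZnO) = 65.38 + 16.00 = 81.38 g/mol.
M(ZnS) = 65.38 + 32.06 = 97.44 g/mol.
n(ZnO) = 212.01 / 81.38 = 2.6052 mol.
Step 1 (ZnO:Zn = 1:1): theoretical n(Zn) = 2.6052 mol; at 76.98% yield, n(Zn) = 2.0055 mol.
Step 2 (Zn:ZnS = 1:1): theoretical n(ZnS) = 2.0055 mol, so theoretical mass = 2.0055 × 97.44 = 195.41 g.
At 85.38% yield, actual mass of ZnS = 195.41 × 0.8538 = 166.84 g.

166.8 g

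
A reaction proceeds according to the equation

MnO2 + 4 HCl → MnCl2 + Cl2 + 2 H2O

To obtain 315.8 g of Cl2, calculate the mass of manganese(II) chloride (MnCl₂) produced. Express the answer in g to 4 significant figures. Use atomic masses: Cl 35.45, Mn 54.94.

560.5 g

M(Cl2) = 2(35.45) = 70.90 g/mol.
M(MnCl2) = 54.94 + 2(35.45) = 125.84 g/mol.
n(Cl2) = 315.80 g / 70.90 g/mol = 4.4542 mol.
From the equation the Cl2:MnCl2 mole ratio is 1:1, so n(MnCl2) = 4.4542 × 1/1 = 4.4542 mol.
Mass of MnCl2 = 4.4542 mol × 125.84 g/mol = 560.51 g.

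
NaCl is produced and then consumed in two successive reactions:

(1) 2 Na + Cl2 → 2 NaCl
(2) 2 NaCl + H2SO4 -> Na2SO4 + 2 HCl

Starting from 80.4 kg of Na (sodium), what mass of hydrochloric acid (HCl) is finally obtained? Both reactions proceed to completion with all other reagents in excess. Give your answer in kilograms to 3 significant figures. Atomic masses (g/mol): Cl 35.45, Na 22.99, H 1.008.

127 kg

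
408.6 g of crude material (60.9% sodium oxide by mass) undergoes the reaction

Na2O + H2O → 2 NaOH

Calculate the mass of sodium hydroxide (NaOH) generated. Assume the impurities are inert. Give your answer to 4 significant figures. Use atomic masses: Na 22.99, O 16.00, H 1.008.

321.2 g

Mass of pure Na2O = 408.6 g × 0.609 = 248.84 g.
M(Na2O) = 2(22.99) + 16.00 = 61.98 g/mol.
M(NaOH) = 22.99 + 16.00 + 1.008 = 39.998 g/mol.
n(Na2O) = 248.84 g / 61.98 g/mol = 4.0148 mol.
From the equation the Na2O:NaOH mole ratio is 1:2, so n(NaOH) = 4.0148 × 2/1 = 8.0296 mol.
Mass of NaOH = 8.0296 mol × 39.998 g/mol = 321.17 g.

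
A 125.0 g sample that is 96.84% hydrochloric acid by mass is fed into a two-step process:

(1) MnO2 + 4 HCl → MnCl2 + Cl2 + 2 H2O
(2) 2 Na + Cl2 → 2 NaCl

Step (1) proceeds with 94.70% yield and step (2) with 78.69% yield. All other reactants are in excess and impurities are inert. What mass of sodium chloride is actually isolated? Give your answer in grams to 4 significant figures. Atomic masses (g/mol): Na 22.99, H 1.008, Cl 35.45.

72.30 g

Pure HCl = 125.0 × 0.9684 = 121.05 g.
M(HCl) = 1.008 + 35.45 = 36.458 g/mol.
M(NaCl) = 22.99 + 35.45 = 58.44 g/mol.
n(HCl) = 121.05 / 36.458 = 3.3203 mol.
Step 1 (HCl:Cl2 = 4:1): theoretical n(Cl2) = 0.83006 mol; at 94.70% yield, n(Cl2) = 0.78607 mol.
Step 2 (Cl2:NaCl = 1:2): theoretical n(NaCl) = 1.5721 mol, so theoretical mass = 1.5721 × 58.44 = 91.876 g.
At 78.69% yield, actual mass of NaCl = 91.876 × 0.7869 = 72.297 g.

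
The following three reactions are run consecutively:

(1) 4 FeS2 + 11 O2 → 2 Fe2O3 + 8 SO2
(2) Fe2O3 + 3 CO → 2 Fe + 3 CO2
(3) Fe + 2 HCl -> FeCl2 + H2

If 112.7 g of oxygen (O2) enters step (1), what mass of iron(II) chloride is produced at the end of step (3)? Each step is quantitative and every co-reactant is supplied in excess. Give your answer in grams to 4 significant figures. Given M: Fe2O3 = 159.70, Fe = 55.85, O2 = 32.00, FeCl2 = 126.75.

162.3 g

n(O2) = 112.7 / 32.00 = 3.5219 mol.
Reaction (1): O2→Fe2O3 ratio 11:2 ⇒ n(Fe2O3) = 0.64034 mol.
Reaction (2): Fe2O3→Fe ratio 1:2 ⇒ n(Fe) = 1.2807 mol.
Reaction (3): Fe→FeCl2 ratio 1:1 ⇒ n(FeCl2) = 1.2807 mol.
Mass of FeCl2 = 1.2807 × 126.75 = 162.33 g.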